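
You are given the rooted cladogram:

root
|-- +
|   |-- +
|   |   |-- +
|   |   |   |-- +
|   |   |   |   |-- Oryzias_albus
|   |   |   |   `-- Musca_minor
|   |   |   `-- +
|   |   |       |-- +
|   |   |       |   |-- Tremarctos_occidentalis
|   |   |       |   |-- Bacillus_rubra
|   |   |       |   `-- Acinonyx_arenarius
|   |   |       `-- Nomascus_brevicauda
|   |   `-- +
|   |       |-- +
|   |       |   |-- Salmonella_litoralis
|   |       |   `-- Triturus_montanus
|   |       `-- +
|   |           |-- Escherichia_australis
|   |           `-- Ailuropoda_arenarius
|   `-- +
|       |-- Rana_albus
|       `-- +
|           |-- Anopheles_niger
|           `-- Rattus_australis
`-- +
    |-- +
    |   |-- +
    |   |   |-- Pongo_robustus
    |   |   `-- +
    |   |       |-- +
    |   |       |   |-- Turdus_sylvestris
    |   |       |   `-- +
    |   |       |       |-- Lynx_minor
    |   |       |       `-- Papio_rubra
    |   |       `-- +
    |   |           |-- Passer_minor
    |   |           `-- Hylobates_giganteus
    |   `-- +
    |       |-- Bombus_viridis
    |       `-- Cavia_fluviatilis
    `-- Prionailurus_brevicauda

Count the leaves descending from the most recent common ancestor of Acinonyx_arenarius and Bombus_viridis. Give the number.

22

The MRCA of Acinonyx_arenarius and Bombus_viridis is the root, so the clade is the entire tree.
That clade contains 22 terminal taxa: Acinonyx_arenarius, Ailuropoda_arenarius, Anopheles_niger, Bacillus_rubra, Bombus_viridis, Cavia_fluviatilis, Escherichia_australis, Hylobates_giganteus, Lynx_minor, Musca_minor, Nomascus_brevicauda, Oryzias_albus, Papio_rubra, Passer_minor, Pongo_robustus, Prionailurus_brevicauda, Rana_albus, Rattus_australis, Salmonella_litoralis, Tremarctos_occidentalis, Triturus_montanus, Turdus_sylvestris.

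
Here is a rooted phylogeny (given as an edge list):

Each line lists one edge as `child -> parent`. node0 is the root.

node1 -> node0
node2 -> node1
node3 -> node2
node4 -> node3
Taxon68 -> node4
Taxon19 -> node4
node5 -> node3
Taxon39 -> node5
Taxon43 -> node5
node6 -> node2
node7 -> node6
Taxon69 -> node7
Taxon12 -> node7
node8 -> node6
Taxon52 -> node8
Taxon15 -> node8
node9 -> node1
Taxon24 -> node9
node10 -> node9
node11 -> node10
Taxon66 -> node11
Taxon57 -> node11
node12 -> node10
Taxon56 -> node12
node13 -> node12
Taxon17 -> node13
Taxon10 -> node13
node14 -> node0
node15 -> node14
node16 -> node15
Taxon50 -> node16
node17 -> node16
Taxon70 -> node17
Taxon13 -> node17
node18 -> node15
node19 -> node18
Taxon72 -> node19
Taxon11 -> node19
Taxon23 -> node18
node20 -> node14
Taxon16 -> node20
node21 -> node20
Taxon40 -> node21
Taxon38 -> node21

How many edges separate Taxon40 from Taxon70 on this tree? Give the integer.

The MRCA of Taxon40 and Taxon70 is the node subtending (((Taxon50,(Taxon70,Taxon13)),((Taxon72,Taxon11),Taxon23)),(Taxon16,(Taxon40,Taxon38))).
From Taxon40 up to that node: 3 branches. From Taxon70 up to the same node: 4 branches. Total: 3 + 4 = 7.

7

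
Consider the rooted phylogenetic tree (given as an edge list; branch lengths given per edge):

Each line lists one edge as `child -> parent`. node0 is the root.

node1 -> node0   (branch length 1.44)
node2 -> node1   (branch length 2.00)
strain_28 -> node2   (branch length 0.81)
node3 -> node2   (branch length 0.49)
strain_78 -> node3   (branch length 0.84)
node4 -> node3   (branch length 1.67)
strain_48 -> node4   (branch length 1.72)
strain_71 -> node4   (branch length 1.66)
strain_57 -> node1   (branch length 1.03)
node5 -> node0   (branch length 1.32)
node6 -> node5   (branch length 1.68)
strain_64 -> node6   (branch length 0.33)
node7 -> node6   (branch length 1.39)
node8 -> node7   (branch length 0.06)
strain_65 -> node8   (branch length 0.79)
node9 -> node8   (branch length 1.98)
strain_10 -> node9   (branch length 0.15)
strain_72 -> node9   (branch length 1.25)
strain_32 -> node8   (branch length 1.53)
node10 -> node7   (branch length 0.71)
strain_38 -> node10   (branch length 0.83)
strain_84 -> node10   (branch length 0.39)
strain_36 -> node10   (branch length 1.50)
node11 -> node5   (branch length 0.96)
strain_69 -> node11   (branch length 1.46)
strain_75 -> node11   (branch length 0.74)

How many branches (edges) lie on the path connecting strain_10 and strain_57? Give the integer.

The MRCA of strain_10 and strain_57 is the root of the tree.
From strain_10 up to that node: 6 branches. From strain_57 up to the same node: 2 branches. Total: 6 + 2 = 8.

8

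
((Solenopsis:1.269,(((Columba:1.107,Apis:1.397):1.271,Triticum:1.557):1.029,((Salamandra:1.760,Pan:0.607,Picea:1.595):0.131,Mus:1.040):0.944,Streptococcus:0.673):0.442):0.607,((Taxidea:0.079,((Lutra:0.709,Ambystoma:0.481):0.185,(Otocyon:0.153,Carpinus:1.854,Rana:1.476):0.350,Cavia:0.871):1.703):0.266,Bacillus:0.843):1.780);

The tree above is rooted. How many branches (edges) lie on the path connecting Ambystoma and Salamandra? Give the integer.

10

The MRCA of Ambystoma and Salamandra is the root of the tree.
From Ambystoma up to that node: 5 branches. From Salamandra up to the same node: 5 branches. Total: 5 + 5 = 10.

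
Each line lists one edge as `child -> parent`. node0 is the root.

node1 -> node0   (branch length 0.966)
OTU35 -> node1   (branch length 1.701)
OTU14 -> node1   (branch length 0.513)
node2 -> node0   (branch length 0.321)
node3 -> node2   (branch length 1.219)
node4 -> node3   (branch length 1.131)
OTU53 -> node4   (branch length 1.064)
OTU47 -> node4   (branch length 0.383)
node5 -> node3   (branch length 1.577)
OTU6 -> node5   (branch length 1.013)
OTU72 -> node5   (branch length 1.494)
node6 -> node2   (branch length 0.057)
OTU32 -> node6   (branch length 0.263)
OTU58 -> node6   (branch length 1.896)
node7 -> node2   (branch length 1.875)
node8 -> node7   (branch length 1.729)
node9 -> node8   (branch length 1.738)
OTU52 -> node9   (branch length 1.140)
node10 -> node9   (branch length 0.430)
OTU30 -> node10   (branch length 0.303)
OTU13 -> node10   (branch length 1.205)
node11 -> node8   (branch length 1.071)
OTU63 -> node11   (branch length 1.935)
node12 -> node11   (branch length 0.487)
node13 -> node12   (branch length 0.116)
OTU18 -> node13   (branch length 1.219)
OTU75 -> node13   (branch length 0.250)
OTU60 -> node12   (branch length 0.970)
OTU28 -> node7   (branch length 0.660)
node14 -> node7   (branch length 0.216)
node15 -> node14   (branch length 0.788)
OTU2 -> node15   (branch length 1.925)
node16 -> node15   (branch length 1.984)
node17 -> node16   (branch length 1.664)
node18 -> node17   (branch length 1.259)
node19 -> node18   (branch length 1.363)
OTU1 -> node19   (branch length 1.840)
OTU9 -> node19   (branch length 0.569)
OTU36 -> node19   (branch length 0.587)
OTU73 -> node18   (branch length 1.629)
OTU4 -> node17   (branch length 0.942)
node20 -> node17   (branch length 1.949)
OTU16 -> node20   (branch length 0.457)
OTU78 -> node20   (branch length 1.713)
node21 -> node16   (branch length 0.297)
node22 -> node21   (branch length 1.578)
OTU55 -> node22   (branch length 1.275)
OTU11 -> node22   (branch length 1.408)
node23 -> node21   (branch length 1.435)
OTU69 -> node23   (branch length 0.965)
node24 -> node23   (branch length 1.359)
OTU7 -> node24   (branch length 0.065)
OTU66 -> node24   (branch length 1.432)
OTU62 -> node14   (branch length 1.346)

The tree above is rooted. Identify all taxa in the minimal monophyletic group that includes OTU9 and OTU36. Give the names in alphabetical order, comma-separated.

Tracing OTU9: it sits inside (OTU1,OTU9,OTU36).
Tracing OTU36: it sits inside (OTU1,OTU9,OTU36).
The smallest clade enclosing both is (OTU1,OTU9,OTU36); the answer is its 3 terminal taxa in alphabetical order.

OTU1, OTU36, OTU9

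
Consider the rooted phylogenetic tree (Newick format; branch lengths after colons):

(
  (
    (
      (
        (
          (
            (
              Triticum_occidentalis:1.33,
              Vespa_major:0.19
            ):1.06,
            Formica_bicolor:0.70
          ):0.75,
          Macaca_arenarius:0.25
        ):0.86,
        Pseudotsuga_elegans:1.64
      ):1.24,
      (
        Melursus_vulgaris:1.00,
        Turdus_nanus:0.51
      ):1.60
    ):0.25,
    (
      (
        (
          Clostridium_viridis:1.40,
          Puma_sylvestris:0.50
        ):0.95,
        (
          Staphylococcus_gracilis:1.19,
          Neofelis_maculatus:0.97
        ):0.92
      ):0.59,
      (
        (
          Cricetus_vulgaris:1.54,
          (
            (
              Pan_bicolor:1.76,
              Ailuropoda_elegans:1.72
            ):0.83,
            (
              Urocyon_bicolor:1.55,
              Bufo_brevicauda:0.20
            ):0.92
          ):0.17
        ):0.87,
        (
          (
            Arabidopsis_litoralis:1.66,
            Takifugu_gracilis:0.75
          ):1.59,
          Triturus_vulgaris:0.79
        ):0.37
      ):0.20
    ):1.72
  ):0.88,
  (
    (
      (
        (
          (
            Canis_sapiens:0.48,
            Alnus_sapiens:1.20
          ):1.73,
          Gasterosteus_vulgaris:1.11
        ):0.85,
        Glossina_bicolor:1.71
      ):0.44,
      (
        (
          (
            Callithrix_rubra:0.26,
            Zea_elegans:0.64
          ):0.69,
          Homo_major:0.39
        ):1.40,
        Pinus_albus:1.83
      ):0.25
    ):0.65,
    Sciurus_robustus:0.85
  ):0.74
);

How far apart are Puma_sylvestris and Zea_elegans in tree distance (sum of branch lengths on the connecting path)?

9.01

The path runs Puma_sylvestris → … → MRCA → … → Zea_elegans; the MRCA is the root of the tree.
Branch lengths along that path: 0.50 + 0.95 + 0.59 + 1.72 + 0.88 + 0.74 + 0.65 + 0.25 + 1.40 + 0.69 + 0.64 = 9.01.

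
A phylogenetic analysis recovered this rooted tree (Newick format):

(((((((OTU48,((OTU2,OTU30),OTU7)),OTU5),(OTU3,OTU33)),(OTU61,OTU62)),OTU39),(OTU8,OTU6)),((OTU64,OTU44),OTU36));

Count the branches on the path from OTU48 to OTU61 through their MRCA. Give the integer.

6

The MRCA of OTU48 and OTU61 is the node subtending ((((OTU48,((OTU2,OTU30),OTU7)),OTU5),(OTU3,OTU33)),(OTU61,OTU62)).
From OTU48 up to that node: 4 branches. From OTU61 up to the same node: 2 branches. Total: 4 + 2 = 6.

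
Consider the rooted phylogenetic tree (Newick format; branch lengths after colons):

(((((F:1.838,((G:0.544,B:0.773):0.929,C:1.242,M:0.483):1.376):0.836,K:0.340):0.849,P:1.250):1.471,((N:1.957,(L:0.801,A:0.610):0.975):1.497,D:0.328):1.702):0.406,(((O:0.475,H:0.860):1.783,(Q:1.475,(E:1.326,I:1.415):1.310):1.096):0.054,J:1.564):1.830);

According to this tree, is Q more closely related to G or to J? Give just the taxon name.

J

The MRCA of Q and J subtends (((O,H),(Q,(E,I))),J) (6 taxa).
The MRCA of Q and G is the root, subtending the entire tree (17 taxa).
The first is nested inside the second, so Q shares a more recent common ancestor with J.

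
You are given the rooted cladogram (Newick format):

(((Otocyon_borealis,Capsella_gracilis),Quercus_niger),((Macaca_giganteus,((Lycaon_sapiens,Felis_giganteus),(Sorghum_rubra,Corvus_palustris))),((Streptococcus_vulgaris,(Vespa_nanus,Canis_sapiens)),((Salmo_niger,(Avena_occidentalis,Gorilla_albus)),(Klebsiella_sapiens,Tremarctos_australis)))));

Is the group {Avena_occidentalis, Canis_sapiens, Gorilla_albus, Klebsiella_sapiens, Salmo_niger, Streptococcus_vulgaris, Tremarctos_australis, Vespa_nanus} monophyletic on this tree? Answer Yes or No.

The most recent common ancestor of these taxa subtends ((Streptococcus_vulgaris,(Vespa_nanus,Canis_sapiens)),((Salmo_niger,(Avena_occidentalis,Gorilla_albus)),(Klebsiella_sapiens,Tremarctos_australis))).
That clade has exactly 8 tips — every listed taxon and nothing else — so the group is monophyletic.

Yes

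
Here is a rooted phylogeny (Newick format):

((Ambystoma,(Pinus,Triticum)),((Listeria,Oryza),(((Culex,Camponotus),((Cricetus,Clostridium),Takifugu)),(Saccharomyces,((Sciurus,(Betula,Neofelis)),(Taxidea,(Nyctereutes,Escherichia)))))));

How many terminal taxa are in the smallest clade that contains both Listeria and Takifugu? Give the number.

The MRCA of Listeria and Takifugu is the node subtending ((Listeria,Oryza),(((Culex,Camponotus),((Cricetus,Clostridium),Takifugu)),(Saccharomyces,((Sciurus,(Betula,Neofelis)),(Taxidea,(Nyctereutes,Escherichia)))))).
That clade contains 14 terminal taxa: Betula, Camponotus, Clostridium, Cricetus, Culex, Escherichia, Listeria, Neofelis, Nyctereutes, Oryza, Saccharomyces, Sciurus, Takifugu, Taxidea.

14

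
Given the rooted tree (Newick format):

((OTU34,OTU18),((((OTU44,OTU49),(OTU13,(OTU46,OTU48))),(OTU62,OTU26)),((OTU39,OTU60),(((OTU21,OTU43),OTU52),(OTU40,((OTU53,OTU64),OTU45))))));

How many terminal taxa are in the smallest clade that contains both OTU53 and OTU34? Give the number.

18

The MRCA of OTU53 and OTU34 is the root, so the clade is the entire tree.
That clade contains 18 terminal taxa: OTU13, OTU18, OTU21, OTU26, OTU34, OTU39, OTU40, OTU43, OTU44, OTU45, OTU46, OTU48, OTU49, OTU52, OTU53, OTU60, OTU62, OTU64.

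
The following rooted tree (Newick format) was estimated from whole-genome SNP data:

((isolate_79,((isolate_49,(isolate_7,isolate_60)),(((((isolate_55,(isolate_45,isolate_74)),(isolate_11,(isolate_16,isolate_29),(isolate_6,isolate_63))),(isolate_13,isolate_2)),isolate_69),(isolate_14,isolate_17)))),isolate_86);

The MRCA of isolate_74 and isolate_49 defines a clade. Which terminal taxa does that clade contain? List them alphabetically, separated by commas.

Tracing isolate_74: it sits inside (isolate_45,isolate_74).
Tracing isolate_49: it sits inside (isolate_49,(isolate_7,isolate_60)).
The smallest clade enclosing both is ((isolate_49,(isolate_7,isolate_60)),(((((isolate_55,(isolate_45,isolate_74)),(isolate_11,(isolate_16,isolate_29),(isolate_6,isolate_63))),(isolate_13,isolate_2)),isolate_69),(isolate_14,isolate_17))); the answer is its 16 terminal taxa in alphabetical order.

isolate_11, isolate_13, isolate_14, isolate_16, isolate_17, isolate_2, isolate_29, isolate_45, isolate_49, isolate_55, isolate_6, isolate_60, isolate_63, isolate_69, isolate_7, isolate_74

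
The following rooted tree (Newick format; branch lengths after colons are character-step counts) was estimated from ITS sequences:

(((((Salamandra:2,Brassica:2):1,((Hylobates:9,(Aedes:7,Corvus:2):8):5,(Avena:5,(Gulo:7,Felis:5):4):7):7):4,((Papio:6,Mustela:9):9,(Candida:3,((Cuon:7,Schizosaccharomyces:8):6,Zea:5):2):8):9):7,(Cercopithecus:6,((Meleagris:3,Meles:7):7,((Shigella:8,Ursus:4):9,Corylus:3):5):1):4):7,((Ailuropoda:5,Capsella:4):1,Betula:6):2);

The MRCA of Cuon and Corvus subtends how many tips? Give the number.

The MRCA of Cuon and Corvus is the node subtending (((Salamandra,Brassica),((Hylobates,(Aedes,Corvus)),(Avena,(Gulo,Felis)))),((Papio,Mustela),(Candida,((Cuon,Schizosaccharomyces),Zea)))).
That clade contains 14 terminal taxa: Aedes, Avena, Brassica, Candida, Corvus, Cuon, Felis, Gulo, Hylobates, Mustela, Papio, Salamandra, Schizosaccharomyces, Zea.

14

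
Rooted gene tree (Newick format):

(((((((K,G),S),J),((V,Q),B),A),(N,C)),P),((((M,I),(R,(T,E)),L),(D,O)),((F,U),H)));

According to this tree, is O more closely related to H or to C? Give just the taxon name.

H

The MRCA of O and H subtends ((((M,I),(R,(T,E)),L),(D,O)),((F,U),H)) (11 taxa).
The MRCA of O and C is the root, subtending the entire tree (22 taxa).
The first is nested inside the second, so O shares a more recent common ancestor with H.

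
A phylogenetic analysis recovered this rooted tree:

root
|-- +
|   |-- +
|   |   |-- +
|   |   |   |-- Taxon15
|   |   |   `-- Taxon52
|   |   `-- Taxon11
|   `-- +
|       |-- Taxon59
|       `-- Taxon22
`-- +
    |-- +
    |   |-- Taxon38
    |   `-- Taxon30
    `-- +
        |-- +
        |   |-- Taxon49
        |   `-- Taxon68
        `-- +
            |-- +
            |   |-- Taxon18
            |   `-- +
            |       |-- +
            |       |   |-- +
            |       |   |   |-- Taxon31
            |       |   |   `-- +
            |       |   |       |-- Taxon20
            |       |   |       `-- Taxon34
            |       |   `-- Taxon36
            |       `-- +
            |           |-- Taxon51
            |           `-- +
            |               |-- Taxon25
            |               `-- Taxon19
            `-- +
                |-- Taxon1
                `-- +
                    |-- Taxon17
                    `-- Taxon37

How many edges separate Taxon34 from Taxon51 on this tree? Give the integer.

6

The MRCA of Taxon34 and Taxon51 is the node subtending (((Taxon31,(Taxon20,Taxon34)),Taxon36),(Taxon51,(Taxon25,Taxon19))).
From Taxon34 up to that node: 4 branches. From Taxon51 up to the same node: 2 branches. Total: 4 + 2 = 6.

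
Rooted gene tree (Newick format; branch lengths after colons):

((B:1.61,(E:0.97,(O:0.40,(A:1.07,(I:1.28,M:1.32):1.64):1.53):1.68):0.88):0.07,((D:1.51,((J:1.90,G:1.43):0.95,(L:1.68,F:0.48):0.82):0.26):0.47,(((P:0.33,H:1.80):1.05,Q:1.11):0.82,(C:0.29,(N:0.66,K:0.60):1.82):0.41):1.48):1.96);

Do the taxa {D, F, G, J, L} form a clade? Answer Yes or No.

The most recent common ancestor of these taxa subtends (D,((J,G),(L,F))).
That clade has exactly 5 tips — every listed taxon and nothing else — so the group is monophyletic.

Yes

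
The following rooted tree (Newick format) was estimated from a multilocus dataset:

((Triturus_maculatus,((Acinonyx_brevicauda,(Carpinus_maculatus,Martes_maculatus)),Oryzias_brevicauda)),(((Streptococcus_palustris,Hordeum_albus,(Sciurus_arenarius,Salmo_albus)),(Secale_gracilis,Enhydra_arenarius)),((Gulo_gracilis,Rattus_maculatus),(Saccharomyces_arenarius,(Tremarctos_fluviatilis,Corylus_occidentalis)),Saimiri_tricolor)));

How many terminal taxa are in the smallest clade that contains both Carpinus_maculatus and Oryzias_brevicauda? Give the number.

4

The MRCA of Carpinus_maculatus and Oryzias_brevicauda is the node subtending ((Acinonyx_brevicauda,(Carpinus_maculatus,Martes_maculatus)),Oryzias_brevicauda).
That clade contains 4 terminal taxa: Acinonyx_brevicauda, Carpinus_maculatus, Martes_maculatus, Oryzias_brevicauda.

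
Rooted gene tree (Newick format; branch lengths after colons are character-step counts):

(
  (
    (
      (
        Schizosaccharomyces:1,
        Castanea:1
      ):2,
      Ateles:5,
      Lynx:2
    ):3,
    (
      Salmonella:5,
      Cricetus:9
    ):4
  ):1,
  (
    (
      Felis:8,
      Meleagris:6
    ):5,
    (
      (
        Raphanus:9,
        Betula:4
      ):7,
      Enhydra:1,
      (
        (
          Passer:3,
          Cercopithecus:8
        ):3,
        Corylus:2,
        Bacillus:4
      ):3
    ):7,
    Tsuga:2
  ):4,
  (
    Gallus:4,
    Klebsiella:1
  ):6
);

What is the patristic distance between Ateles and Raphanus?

36

The path runs Ateles → … → MRCA → … → Raphanus; the MRCA is the root of the tree.
Branch lengths along that path: 5 + 3 + 1 + 4 + 7 + 7 + 9 = 36.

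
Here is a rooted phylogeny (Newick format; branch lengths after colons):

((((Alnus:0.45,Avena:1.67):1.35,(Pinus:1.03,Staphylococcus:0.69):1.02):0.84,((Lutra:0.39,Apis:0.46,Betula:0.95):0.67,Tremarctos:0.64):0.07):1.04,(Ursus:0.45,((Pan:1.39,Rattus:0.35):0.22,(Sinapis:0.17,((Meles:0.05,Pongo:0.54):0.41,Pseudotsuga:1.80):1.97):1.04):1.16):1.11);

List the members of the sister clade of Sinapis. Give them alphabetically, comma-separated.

Meles, Pongo, Pseudotsuga

Sinapis attaches to the tree at the node subtending (Sinapis,((Meles,Pongo),Pseudotsuga)).
The other lineage descending from that same node — the sister group — is ((Meles,Pongo),Pseudotsuga); its 3 tips in alphabetical order are the answer.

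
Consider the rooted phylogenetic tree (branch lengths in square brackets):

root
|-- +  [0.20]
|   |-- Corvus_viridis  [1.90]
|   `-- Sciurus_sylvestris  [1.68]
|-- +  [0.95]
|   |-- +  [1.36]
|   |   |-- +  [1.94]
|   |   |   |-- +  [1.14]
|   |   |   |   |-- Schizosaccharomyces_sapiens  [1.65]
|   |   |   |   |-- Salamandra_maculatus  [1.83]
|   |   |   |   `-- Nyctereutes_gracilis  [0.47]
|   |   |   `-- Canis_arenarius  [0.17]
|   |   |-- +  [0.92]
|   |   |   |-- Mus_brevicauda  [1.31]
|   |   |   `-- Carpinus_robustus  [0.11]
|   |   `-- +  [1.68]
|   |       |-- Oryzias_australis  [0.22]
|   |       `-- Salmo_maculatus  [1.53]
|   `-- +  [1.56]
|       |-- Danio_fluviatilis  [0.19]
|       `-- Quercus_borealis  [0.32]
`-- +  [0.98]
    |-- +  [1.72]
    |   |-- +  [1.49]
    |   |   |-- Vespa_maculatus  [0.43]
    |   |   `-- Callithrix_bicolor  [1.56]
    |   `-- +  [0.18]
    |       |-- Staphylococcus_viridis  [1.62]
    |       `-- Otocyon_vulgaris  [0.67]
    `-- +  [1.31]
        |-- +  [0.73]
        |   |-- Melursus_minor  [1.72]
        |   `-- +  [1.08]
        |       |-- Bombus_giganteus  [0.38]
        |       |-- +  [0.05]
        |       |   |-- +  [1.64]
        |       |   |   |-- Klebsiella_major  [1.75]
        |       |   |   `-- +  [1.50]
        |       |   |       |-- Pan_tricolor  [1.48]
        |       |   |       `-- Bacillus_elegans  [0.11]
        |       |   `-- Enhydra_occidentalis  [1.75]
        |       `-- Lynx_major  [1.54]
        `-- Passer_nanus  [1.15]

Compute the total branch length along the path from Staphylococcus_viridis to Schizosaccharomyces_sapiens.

11.54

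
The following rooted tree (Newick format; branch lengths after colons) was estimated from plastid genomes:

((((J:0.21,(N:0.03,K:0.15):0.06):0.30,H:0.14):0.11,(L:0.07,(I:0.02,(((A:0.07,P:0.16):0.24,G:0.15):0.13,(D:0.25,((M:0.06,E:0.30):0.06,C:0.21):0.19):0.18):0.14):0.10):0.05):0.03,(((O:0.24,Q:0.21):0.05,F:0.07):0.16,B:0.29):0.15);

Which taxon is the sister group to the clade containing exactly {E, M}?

The clade containing exactly {E, M} attaches to the tree at the node subtending ((M,E),C).
The other lineage descending from that same node — the sister group — is the single tip C.

C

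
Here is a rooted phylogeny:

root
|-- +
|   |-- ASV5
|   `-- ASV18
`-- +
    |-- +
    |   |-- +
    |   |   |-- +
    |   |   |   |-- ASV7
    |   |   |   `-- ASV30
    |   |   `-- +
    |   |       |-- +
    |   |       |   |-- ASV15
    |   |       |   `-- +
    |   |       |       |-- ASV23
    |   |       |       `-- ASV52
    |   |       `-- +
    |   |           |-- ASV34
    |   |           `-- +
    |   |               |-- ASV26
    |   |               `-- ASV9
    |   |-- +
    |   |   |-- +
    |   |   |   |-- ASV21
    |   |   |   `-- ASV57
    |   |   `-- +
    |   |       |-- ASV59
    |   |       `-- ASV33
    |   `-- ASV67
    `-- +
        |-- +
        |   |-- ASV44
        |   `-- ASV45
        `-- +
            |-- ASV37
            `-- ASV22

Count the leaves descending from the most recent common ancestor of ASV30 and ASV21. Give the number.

13

The MRCA of ASV30 and ASV21 is the node subtending (((ASV7,ASV30),((ASV15,(ASV23,ASV52)),(ASV34,(ASV26,ASV9)))),((ASV21,ASV57),(ASV59,ASV33)),ASV67).
That clade contains 13 terminal taxa: ASV15, ASV21, ASV23, ASV26, ASV30, ASV33, ASV34, ASV52, ASV57, ASV59, ASV67, ASV7, ASV9.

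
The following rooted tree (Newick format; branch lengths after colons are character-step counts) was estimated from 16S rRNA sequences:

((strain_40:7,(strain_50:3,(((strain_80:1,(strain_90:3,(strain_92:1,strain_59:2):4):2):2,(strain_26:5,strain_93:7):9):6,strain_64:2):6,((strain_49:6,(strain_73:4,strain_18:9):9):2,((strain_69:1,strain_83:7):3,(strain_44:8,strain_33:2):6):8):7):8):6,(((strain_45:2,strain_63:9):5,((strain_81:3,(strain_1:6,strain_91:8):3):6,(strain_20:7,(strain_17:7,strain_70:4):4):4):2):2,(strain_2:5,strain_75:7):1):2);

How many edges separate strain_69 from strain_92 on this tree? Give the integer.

The MRCA of strain_69 and strain_92 is the node subtending (strain_50,(((strain_80,(strain_90,(strain_92,strain_59))),(strain_26,strain_93)),strain_64),((strain_49,(strain_73,strain_18)),((strain_69,strain_83),(strain_44,strain_33)))).
From strain_69 up to that node: 4 branches. From strain_92 up to the same node: 6 branches. Total: 4 + 6 = 10.

10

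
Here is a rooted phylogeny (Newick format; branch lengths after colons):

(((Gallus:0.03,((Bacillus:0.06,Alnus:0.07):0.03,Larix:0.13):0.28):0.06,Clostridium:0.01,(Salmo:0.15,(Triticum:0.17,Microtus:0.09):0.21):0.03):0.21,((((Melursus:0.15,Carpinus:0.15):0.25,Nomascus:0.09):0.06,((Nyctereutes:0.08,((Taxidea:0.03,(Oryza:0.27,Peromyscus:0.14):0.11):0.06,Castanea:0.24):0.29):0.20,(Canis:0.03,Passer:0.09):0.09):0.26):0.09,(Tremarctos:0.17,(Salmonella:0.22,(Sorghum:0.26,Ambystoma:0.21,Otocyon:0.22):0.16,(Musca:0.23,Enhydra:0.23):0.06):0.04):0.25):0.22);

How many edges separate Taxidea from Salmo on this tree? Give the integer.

10

The MRCA of Taxidea and Salmo is the root of the tree.
From Taxidea up to that node: 7 branches. From Salmo up to the same node: 3 branches. Total: 7 + 3 = 10.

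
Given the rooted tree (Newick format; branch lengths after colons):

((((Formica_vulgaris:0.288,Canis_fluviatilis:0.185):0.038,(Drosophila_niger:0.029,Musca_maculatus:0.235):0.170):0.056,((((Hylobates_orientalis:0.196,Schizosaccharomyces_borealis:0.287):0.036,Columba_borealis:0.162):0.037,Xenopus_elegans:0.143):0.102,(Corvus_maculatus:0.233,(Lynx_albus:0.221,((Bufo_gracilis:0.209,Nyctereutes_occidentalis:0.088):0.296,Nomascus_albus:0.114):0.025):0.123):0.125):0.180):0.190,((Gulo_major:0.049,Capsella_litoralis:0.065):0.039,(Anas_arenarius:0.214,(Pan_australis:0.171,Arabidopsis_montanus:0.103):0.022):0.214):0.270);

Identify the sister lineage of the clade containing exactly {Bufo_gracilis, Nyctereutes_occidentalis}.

Nomascus_albus

The clade containing exactly {Bufo_gracilis, Nyctereutes_occidentalis} attaches to the tree at the node subtending ((Bufo_gracilis,Nyctereutes_occidentalis),Nomascus_albus).
The other lineage descending from that same node — the sister group — is the single tip Nomascus_albus.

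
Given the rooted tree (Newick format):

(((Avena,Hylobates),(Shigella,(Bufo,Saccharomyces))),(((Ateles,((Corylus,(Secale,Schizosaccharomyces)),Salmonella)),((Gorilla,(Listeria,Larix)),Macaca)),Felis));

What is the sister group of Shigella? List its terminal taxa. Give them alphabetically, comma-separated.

Shigella attaches to the tree at the node subtending (Shigella,(Bufo,Saccharomyces)).
The other lineage descending from that same node — the sister group — is (Bufo,Saccharomyces); its 2 tips in alphabetical order are the answer.

Bufo, Saccharomyces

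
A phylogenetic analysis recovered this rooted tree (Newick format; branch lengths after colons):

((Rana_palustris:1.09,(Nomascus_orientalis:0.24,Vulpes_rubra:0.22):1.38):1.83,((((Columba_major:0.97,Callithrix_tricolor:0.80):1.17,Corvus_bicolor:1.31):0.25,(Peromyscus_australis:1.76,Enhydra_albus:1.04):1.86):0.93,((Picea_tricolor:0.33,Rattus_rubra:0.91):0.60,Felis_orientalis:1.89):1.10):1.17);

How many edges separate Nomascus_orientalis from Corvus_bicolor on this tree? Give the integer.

The MRCA of Nomascus_orientalis and Corvus_bicolor is the root of the tree.
From Nomascus_orientalis up to that node: 3 branches. From Corvus_bicolor up to the same node: 4 branches. Total: 3 + 4 = 7.

7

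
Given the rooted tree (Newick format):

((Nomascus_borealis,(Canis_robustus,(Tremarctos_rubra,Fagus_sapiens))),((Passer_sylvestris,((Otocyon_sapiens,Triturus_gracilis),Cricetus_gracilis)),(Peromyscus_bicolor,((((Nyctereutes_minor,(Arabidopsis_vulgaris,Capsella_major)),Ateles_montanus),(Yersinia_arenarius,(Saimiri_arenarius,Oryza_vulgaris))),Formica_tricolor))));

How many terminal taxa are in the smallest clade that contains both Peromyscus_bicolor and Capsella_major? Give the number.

9

The MRCA of Peromyscus_bicolor and Capsella_major is the node subtending (Peromyscus_bicolor,((((Nyctereutes_minor,(Arabidopsis_vulgaris,Capsella_major)),Ateles_montanus),(Yersinia_arenarius,(Saimiri_arenarius,Oryza_vulgaris))),Formica_tricolor)).
That clade contains 9 terminal taxa: Arabidopsis_vulgaris, Ateles_montanus, Capsella_major, Formica_tricolor, Nyctereutes_minor, Oryza_vulgaris, Peromyscus_bicolor, Saimiri_arenarius, Yersinia_arenarius.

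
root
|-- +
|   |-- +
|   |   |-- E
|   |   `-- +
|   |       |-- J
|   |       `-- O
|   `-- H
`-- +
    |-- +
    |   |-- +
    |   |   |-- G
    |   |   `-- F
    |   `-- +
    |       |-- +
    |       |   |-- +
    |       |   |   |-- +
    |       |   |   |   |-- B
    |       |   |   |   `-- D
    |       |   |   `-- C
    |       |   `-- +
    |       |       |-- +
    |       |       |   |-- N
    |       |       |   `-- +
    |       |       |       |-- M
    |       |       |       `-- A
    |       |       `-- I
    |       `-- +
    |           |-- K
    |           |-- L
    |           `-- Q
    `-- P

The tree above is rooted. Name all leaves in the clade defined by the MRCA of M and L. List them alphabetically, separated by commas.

Tracing M: it sits inside (M,A).
Tracing L: it sits inside (K,L,Q).
The smallest clade enclosing both is ((((B,D),C),((N,(M,A)),I)),(K,L,Q)); the answer is its 10 terminal taxa in alphabetical order.

A, B, C, D, I, K, L, M, N, Q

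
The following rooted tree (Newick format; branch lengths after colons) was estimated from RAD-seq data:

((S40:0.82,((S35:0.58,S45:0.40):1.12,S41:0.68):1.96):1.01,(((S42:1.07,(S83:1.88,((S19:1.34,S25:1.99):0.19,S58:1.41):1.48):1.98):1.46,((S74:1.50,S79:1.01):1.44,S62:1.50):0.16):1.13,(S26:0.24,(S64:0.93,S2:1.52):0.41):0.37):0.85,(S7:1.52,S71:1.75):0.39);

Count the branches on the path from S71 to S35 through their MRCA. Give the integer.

The MRCA of S71 and S35 is the root of the tree.
From S71 up to that node: 2 branches. From S35 up to the same node: 4 branches. Total: 2 + 4 = 6.

6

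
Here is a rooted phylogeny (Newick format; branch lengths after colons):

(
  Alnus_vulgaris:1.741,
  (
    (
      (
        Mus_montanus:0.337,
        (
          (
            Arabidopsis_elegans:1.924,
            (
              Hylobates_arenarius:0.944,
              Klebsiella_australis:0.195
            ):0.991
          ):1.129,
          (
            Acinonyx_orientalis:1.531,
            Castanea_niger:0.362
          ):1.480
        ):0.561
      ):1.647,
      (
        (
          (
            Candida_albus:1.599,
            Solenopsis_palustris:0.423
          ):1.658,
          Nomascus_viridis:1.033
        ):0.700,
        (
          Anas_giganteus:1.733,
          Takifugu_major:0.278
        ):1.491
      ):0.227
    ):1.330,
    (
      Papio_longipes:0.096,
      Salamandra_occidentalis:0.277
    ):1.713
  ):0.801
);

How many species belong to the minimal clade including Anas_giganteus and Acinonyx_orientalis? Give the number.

11

The MRCA of Anas_giganteus and Acinonyx_orientalis is the node subtending ((Mus_montanus,((Arabidopsis_elegans,(Hylobates_arenarius,Klebsiella_australis)),(Acinonyx_orientalis,Castanea_niger))),(((Candida_albus,Solenopsis_palustris),Nomascus_viridis),(Anas_giganteus,Takifugu_major))).
That clade contains 11 terminal taxa: Acinonyx_orientalis, Anas_giganteus, Arabidopsis_elegans, Candida_albus, Castanea_niger, Hylobates_arenarius, Klebsiella_australis, Mus_montanus, Nomascus_viridis, Solenopsis_palustris, Takifugu_major.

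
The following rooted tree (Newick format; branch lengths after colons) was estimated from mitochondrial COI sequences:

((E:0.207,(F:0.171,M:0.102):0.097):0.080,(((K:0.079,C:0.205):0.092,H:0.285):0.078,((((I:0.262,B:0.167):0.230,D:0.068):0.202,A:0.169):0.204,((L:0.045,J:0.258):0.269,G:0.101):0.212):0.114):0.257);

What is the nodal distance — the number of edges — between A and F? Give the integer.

The MRCA of A and F is the root of the tree.
From A up to that node: 4 branches. From F up to the same node: 3 branches. Total: 4 + 3 = 7.

7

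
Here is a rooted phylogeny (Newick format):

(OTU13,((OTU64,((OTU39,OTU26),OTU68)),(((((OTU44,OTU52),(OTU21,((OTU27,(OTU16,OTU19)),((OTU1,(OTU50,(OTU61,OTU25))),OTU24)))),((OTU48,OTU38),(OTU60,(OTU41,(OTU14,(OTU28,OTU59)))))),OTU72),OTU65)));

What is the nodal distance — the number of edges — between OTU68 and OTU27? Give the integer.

The MRCA of OTU68 and OTU27 is the node subtending ((OTU64,((OTU39,OTU26),OTU68)),(((((OTU44,OTU52),(OTU21,((OTU27,(OTU16,OTU19)),((OTU1,(OTU50,(OTU61,OTU25))),OTU24)))),((OTU48,OTU38),(OTU60,(OTU41,(OTU14,(OTU28,OTU59)))))),OTU72),OTU65)).
From OTU68 up to that node: 3 branches. From OTU27 up to the same node: 8 branches. Total: 3 + 8 = 11.

11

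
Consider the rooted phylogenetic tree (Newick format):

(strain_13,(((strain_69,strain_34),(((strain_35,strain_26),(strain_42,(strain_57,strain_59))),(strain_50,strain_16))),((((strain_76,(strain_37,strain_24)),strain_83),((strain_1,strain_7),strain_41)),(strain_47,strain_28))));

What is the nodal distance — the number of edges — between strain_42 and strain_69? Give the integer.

6

The MRCA of strain_42 and strain_69 is the node subtending ((strain_69,strain_34),(((strain_35,strain_26),(strain_42,(strain_57,strain_59))),(strain_50,strain_16))).
From strain_42 up to that node: 4 branches. From strain_69 up to the same node: 2 branches. Total: 4 + 2 = 6.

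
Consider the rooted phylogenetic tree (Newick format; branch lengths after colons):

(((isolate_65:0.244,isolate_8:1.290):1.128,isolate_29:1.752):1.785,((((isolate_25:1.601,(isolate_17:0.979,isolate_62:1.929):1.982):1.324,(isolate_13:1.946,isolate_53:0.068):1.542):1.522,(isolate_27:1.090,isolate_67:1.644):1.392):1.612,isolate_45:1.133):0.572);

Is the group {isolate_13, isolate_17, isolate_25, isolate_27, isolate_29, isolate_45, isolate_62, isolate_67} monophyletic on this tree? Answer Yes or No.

No

The MRCA of the listed taxa is the root, so the smallest clade containing them is the whole tree.
That clade also contains isolate_53, isolate_65, isolate_8, which are not in the proposed group, so the group is not monophyletic.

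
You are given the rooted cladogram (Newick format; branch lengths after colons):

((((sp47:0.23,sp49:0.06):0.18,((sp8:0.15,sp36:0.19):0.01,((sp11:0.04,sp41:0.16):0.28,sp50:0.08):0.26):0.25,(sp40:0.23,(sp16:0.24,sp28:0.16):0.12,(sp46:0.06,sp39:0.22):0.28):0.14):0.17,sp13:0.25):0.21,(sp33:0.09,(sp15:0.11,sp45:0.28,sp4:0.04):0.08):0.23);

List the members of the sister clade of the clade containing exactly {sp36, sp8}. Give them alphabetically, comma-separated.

The clade containing exactly {sp36, sp8} attaches to the tree at the node subtending ((sp8,sp36),((sp11,sp41),sp50)).
The other lineage descending from that same node — the sister group — is ((sp11,sp41),sp50); its 3 tips in alphabetical order are the answer.

sp11, sp41, sp50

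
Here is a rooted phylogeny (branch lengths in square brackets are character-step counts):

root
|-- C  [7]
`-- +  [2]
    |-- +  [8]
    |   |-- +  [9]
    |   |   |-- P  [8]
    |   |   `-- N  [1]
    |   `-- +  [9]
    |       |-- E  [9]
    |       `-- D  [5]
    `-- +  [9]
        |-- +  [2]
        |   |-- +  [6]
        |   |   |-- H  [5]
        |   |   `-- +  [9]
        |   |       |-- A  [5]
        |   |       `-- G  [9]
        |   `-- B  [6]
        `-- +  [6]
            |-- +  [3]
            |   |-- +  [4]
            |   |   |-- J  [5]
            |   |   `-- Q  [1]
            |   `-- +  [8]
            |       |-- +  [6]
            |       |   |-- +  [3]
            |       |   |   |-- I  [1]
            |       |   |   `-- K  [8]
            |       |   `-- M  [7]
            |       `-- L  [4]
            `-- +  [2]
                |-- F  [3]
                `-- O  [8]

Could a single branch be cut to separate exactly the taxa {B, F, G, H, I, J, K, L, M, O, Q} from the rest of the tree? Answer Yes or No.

No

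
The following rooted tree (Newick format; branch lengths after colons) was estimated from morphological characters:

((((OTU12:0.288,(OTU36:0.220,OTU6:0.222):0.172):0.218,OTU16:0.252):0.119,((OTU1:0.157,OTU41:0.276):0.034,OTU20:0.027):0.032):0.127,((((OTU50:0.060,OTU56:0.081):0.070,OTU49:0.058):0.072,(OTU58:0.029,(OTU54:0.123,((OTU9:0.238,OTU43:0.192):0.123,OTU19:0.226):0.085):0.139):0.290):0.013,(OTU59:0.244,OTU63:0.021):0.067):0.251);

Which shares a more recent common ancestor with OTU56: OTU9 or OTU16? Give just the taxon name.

The MRCA of OTU56 and OTU9 subtends (((OTU50,OTU56),OTU49),(OTU58,(OTU54,((OTU9,OTU43),OTU19)))) (8 taxa).
The MRCA of OTU56 and OTU16 is the root, subtending the entire tree (17 taxa).
The first is nested inside the second, so OTU56 shares a more recent common ancestor with OTU9.

OTU9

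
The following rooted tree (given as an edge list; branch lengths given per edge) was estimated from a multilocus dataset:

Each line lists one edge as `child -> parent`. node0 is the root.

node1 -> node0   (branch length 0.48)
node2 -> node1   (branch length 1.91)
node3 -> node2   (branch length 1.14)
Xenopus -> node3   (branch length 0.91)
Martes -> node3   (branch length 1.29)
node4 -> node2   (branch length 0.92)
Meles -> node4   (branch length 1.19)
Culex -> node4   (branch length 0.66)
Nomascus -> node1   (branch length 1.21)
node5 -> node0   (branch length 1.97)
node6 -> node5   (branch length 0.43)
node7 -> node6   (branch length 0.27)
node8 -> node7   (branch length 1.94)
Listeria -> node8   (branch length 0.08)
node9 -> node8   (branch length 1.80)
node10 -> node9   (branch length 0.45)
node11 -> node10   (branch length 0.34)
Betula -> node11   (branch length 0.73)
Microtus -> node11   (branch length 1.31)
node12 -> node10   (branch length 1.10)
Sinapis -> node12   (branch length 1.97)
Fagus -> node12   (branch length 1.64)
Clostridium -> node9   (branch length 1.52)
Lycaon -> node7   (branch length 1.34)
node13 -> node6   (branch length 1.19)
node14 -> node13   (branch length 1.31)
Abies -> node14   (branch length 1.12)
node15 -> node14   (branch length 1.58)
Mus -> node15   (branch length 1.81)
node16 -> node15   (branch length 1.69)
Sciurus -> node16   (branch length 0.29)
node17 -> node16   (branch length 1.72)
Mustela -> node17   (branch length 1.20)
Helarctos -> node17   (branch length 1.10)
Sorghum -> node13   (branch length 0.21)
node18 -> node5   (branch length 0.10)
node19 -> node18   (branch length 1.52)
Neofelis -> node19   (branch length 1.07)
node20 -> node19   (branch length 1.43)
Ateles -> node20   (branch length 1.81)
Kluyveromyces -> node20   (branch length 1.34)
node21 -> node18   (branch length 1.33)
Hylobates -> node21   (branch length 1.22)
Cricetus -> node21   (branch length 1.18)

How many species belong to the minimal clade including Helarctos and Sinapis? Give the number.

13

The MRCA of Helarctos and Sinapis is the node subtending (((Listeria,(((Betula,Microtus),(Sinapis,Fagus)),Clostridium)),Lycaon),((Abies,(Mus,(Sciurus,(Mustela,Helarctos)))),Sorghum)).
That clade contains 13 terminal taxa: Abies, Betula, Clostridium, Fagus, Helarctos, Listeria, Lycaon, Microtus, Mus, Mustela, Sciurus, Sinapis, Sorghum.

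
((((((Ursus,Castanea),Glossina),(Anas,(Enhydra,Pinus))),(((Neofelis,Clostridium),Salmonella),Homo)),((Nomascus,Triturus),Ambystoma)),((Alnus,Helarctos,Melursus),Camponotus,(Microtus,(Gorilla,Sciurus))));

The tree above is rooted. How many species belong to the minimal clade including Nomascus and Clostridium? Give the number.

The MRCA of Nomascus and Clostridium is the node subtending (((((Ursus,Castanea),Glossina),(Anas,(Enhydra,Pinus))),(((Neofelis,Clostridium),Salmonella),Homo)),((Nomascus,Triturus),Ambystoma)).
That clade contains 13 terminal taxa: Ambystoma, Anas, Castanea, Clostridium, Enhydra, Glossina, Homo, Neofelis, Nomascus, Pinus, Salmonella, Triturus, Ursus.

13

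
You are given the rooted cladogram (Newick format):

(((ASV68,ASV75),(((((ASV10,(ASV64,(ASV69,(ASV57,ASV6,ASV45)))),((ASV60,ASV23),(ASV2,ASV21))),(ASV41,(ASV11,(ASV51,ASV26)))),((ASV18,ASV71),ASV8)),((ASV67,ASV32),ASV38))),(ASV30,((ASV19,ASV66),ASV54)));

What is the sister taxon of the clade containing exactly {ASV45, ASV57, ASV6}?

The clade containing exactly {ASV45, ASV57, ASV6} attaches to the tree at the node subtending (ASV69,(ASV57,ASV6,ASV45)).
The other lineage descending from that same node — the sister group — is the single tip ASV69.

ASV69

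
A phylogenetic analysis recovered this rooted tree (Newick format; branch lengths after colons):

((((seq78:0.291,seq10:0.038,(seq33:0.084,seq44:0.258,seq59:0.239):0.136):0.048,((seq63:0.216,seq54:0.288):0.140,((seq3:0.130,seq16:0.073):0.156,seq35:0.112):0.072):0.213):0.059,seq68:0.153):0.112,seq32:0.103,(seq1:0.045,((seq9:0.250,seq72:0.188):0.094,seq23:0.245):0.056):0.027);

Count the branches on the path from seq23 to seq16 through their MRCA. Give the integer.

9

The MRCA of seq23 and seq16 is the root of the tree.
From seq23 up to that node: 3 branches. From seq16 up to the same node: 6 branches. Total: 3 + 6 = 9.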